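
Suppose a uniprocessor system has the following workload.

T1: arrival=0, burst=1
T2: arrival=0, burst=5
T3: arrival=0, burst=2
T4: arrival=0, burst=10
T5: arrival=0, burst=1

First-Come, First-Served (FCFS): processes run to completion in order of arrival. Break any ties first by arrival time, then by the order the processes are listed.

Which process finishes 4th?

Timeline: | T1 0-1 | T2 1-6 | T3 6-8 | T4 8-18 | T5 18-19 |
Completion: T1=1  T2=6  T3=8  T4=18  T5=19
Turnaround (C−A): T1=1  T2=6  T3=8  T4=18  T5=19
Finish order: T1 → T2 → T3 → T4 → T5

T4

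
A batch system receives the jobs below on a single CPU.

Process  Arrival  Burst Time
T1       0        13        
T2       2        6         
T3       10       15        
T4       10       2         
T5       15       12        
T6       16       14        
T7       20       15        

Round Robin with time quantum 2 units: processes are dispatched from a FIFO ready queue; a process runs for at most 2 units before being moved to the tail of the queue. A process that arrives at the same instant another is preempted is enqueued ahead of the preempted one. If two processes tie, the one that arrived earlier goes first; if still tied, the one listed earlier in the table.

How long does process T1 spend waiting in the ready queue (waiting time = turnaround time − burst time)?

Gantt: | T1 0-2 | T2 2-4 | T1 4-6 | T2 6-8 | T1 8-10 | T2 10-12 | T3 12-14 | T4 14-16 | T1 16-18 | T3 18-20 | T5 20-22 | T6 22-24 | T1 24-26 | T7 26-28 | T3 28-30 | T5 30-32 | T6 32-34 | T1 34-36 | T7 36-38 | T3 38-40 | T5 40-42 | T6 42-44 | T1 44-45 | T7 45-47 | T3 47-49 | T5 49-51 | T6 51-53 | T7 53-55 | T3 55-57 | T5 57-59 | T6 59-61 | T7 61-63 | T3 63-65 | T5 65-67 | T6 67-69 | T7 69-71 | T3 71-72 | T6 72-74 | T7 74-77 |
Completion: T1=45  T2=12  T3=72  T4=16  T5=67  T6=74  T7=77
Turnaround (C−A): T1=45  T2=10  T3=62  T4=6  T5=52  T6=58  T7=57
Waiting(T1) = turnaround − burst = 45 − 13 = 32

32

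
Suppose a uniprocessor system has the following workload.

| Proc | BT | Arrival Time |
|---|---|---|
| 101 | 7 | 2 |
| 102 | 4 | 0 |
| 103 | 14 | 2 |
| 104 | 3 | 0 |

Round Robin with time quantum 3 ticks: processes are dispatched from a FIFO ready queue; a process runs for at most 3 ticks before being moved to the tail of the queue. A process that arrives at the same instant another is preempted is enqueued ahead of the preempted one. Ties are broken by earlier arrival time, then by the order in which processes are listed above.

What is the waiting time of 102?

9

Timeline: | 102 0-3 | 104 3-6 | 101 6-9 | 103 9-12 | 102 12-13 | 101 13-16 | 103 16-19 | 101 19-20 | 103 20-28 |
Completion: 101=20  102=13  103=28  104=6
Waiting(102) = turnaround − burst = 13 − 4 = 9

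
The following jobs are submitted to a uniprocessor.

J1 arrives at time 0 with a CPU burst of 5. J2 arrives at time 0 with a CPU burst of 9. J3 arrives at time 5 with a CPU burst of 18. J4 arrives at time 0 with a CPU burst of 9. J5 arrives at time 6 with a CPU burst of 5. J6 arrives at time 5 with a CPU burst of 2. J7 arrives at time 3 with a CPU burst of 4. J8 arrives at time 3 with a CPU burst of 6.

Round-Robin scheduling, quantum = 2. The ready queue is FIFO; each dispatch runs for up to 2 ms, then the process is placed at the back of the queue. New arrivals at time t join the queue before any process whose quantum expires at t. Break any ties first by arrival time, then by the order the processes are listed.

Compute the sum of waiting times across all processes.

Schedule: | J1 0-2 | J2 2-4 | J4 4-6 | J1 6-8 | J7 8-10 | J8 10-12 | J2 12-14 | J3 14-16 | J6 16-18 | J5 18-20 | J4 20-22 | J1 22-23 | J7 23-25 | J8 25-27 | J2 27-29 | J3 29-31 | J5 31-33 | J4 33-35 | J8 35-37 | J2 37-39 | J3 39-41 | J5 41-42 | J4 42-44 | J2 44-45 | J3 45-47 | J4 47-48 | J3 48-58 |
Completion: J1=23  J2=45  J3=58  J4=48  J5=42  J6=18  J7=25  J8=37
Waiting = turnaround − burst: J1=18, J2=36, J3=35, J4=39, J5=31, J6=11, J7=18, J8=28
Total waiting = 18 + 36 + 35 + 39 + 31 + 11 + 18 + 28 = 216

216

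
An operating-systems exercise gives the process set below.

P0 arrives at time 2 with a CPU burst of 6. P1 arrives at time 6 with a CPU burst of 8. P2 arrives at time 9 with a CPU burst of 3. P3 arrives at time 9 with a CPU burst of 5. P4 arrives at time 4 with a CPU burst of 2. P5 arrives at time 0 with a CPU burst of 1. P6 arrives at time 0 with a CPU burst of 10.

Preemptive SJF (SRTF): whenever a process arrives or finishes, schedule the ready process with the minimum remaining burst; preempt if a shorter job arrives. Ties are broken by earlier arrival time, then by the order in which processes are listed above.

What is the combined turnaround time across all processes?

Schedule: | P5 0-1 | P6 1-2 | P0 2-4 | P4 4-6 | P0 6-10 | P2 10-13 | P3 13-18 | P1 18-26 | P6 26-35 |
Completion: P0=10  P1=26  P2=13  P3=18  P4=6  P5=1  P6=35
Turnaround = completion − arrival: P0=8, P1=20, P2=4, P3=9, P4=2, P5=1, P6=35
Total turnaround = 8 + 20 + 4 + 9 + 2 + 1 + 35 = 79

79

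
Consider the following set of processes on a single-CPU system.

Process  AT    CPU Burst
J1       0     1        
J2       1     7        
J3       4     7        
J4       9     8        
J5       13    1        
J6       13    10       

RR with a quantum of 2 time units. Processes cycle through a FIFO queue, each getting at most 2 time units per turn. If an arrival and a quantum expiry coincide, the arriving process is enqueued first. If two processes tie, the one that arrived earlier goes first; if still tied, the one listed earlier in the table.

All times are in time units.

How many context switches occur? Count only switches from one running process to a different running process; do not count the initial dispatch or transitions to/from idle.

Schedule: | J1 0-1 | J2 1-5 | J3 5-7 | J2 7-9 | J3 9-11 | J4 11-13 | J2 13-14 | J3 14-16 | J5 16-17 | J6 17-19 | J4 19-21 | J3 21-22 | J6 22-24 | J4 24-26 | J6 26-28 | J4 28-30 | J6 30-34 |
Completion: J1=1  J2=14  J3=22  J4=30  J5=17  J6=34
Turnaround (C−A): J1=1  J2=13  J3=18  J4=21  J5=4  J6=21

16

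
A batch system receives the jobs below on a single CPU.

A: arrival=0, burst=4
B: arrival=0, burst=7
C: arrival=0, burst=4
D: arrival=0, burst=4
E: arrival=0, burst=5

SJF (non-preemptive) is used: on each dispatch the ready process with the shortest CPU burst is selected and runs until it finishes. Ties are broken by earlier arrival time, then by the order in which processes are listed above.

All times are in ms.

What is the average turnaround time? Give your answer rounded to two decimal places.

Gantt: | A 0-4 | C 4-8 | D 8-12 | E 12-17 | B 17-24 |
Completion: A=4  B=24  C=8  D=12  E=17
Turnaround (C−A): A=4  B=24  C=8  D=12  E=17
Turnaround times: A=4, B=24, C=8, D=12, E=17
Average turnaround = (4+24+8+12+17) / 5 = 65/5 = 13.00

13.00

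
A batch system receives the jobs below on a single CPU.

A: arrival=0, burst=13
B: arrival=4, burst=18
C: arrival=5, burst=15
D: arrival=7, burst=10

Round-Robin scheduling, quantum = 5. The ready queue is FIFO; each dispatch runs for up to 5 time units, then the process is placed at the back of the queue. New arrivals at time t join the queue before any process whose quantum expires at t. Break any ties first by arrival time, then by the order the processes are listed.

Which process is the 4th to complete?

B

Gantt: | A 0-5 | B 5-10 | C 10-15 | A 15-20 | D 20-25 | B 25-30 | C 30-35 | A 35-38 | D 38-43 | B 43-48 | C 48-53 | B 53-56 |
Completion: A=38  B=56  C=53  D=43
Turnaround (C−A): A=38  B=52  C=48  D=36
Finish order: A → D → C → B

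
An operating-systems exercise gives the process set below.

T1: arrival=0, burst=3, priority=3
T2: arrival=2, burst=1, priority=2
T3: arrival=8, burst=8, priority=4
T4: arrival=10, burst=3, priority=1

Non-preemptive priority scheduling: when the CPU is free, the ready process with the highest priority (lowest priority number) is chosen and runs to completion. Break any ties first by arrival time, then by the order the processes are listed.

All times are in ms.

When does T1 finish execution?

Schedule: | T1 0-3 | T2 3-4 | idle 4-8 | T3 8-16 | T4 16-19 |
Completion: T1=3  T2=4  T3=16  T4=19

3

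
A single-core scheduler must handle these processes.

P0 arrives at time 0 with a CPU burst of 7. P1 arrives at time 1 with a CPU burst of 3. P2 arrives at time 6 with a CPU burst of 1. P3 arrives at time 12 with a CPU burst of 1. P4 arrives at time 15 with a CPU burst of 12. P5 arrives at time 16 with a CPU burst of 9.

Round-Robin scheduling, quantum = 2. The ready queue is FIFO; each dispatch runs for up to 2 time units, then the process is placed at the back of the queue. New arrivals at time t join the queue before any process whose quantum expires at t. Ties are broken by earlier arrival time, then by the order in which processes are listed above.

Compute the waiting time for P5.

9

Schedule: | P0 0-2 | P1 2-4 | P0 4-6 | P1 6-7 | P2 7-8 | P0 8-11 | idle 11-12 | P3 12-13 | idle 13-15 | P4 15-17 | P5 17-19 | P4 19-21 | P5 21-23 | P4 23-25 | P5 25-27 | P4 27-29 | P5 29-31 | P4 31-33 | P5 33-34 | P4 34-36 |
Completion: P0=11  P1=7  P2=8  P3=13  P4=36  P5=34
Turnaround (C−A): P0=11  P1=6  P2=2  P3=1  P4=21  P5=18
Waiting(P5) = turnaround − burst = 18 − 9 = 9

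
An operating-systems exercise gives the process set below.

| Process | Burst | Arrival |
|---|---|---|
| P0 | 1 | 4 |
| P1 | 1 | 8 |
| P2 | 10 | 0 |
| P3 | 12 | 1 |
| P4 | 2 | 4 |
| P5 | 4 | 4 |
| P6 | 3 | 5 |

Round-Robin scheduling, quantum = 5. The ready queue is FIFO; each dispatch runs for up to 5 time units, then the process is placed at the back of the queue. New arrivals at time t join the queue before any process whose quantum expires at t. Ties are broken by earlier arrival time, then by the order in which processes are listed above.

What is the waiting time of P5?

Gantt: | P2 0-5 | P3 5-10 | P0 10-11 | P4 11-13 | P5 13-17 | P6 17-20 | P2 20-25 | P1 25-26 | P3 26-33 |
Completion: P0=11  P1=26  P2=25  P3=33  P4=13  P5=17  P6=20
Waiting(P5) = turnaround − burst = 13 − 4 = 9

9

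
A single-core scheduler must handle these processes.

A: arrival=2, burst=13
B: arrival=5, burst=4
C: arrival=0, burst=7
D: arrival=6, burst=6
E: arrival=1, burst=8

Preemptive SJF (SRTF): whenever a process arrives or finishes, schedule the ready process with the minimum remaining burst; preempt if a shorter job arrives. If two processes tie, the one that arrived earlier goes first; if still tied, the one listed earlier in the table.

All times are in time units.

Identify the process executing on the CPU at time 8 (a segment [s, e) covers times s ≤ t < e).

Timeline: | C 0-7 | B 7-11 | D 11-17 | E 17-25 | A 25-38 |
Completion: A=38  B=11  C=7  D=17  E=25
Turnaround (C−A): A=36  B=6  C=7  D=11  E=24

B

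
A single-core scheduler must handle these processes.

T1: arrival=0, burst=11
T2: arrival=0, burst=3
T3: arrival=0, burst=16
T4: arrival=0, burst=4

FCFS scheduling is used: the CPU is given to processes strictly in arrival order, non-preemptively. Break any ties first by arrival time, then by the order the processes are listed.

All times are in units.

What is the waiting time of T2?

11

Timeline: | T1 0-11 | T2 11-14 | T3 14-30 | T4 30-34 |
Completion: T1=11  T2=14  T3=30  T4=34
Turnaround (C−A): T1=11  T2=14  T3=30  T4=34
Waiting(T2) = turnaround − burst = 14 − 3 = 11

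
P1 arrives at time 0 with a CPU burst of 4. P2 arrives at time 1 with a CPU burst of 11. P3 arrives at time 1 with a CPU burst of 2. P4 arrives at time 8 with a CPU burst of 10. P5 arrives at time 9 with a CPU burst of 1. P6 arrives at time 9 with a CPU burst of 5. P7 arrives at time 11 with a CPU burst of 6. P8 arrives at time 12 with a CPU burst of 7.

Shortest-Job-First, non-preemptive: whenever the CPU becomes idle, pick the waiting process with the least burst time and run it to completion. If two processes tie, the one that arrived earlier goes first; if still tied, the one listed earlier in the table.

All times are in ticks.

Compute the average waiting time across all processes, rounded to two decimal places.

Gantt: | P1 0-4 | P3 4-6 | P2 6-17 | P5 17-18 | P6 18-23 | P7 23-29 | P8 29-36 | P4 36-46 |
Completion: P1=4  P2=17  P3=6  P4=46  P5=18  P6=23  P7=29  P8=36
Waiting times: P1=0, P2=5, P3=3, P4=28, P5=8, P6=9, P7=12, P8=17
Average waiting = (0+5+3+28+8+9+12+17) / 8 = 82/8 = 10.25

10.25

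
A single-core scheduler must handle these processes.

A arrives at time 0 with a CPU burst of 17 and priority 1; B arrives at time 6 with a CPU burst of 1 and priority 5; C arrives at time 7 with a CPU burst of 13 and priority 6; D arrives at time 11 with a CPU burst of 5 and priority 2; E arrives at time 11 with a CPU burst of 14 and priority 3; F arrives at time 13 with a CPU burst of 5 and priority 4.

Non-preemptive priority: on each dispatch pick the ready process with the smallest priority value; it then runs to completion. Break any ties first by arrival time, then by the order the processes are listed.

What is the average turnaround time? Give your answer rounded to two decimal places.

Schedule: | A 0-17 | D 17-22 | E 22-36 | F 36-41 | B 41-42 | C 42-55 |
Completion: A=17  B=42  C=55  D=22  E=36  F=41
Turnaround times: A=17, B=36, C=48, D=11, E=25, F=28
Average turnaround = (17+36+48+11+25+28) / 6 = 165/6 = 27.50

27.50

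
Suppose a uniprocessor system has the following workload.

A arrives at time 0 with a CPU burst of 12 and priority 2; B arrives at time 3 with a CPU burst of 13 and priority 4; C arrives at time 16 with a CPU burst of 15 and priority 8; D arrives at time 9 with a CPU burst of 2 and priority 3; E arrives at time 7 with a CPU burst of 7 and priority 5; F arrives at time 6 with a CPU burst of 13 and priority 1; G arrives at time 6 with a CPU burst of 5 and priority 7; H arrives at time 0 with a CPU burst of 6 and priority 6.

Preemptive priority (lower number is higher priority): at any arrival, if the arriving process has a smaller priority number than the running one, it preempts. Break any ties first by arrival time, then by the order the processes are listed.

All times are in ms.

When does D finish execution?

Schedule: | A 0-6 | F 6-19 | A 19-25 | D 25-27 | B 27-40 | E 40-47 | H 47-53 | G 53-58 | C 58-73 |
Completion: A=25  B=40  C=73  D=27  E=47  F=19  G=58  H=53

27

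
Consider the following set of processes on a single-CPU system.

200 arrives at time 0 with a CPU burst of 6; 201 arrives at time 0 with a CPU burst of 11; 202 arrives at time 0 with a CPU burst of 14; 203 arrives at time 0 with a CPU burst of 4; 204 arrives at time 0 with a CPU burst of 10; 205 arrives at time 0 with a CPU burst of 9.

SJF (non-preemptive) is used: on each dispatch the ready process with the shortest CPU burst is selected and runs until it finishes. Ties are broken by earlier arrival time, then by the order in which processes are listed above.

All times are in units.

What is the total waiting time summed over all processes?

Timeline: | 203 0-4 | 200 4-10 | 205 10-19 | 204 19-29 | 201 29-40 | 202 40-54 |
Completion: 200=10  201=40  202=54  203=4  204=29  205=19
Turnaround (C−A): 200=10  201=40  202=54  203=4  204=29  205=19
Waiting = turnaround − burst: 200=4, 201=29, 202=40, 203=0, 204=19, 205=10
Total waiting = 4 + 29 + 40 + 0 + 19 + 10 = 102

102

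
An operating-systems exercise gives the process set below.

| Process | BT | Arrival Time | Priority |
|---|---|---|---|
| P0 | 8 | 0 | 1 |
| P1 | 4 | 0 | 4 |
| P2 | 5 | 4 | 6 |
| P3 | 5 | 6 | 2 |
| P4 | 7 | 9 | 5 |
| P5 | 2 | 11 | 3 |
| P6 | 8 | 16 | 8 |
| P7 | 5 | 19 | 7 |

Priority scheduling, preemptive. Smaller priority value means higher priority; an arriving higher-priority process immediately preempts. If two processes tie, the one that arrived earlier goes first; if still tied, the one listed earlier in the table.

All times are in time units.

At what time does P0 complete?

Schedule: | P0 0-8 | P3 8-13 | P5 13-15 | P1 15-19 | P4 19-26 | P2 26-31 | P7 31-36 | P6 36-44 |
Completion: P0=8  P1=19  P2=31  P3=13  P4=26  P5=15  P6=44  P7=36

8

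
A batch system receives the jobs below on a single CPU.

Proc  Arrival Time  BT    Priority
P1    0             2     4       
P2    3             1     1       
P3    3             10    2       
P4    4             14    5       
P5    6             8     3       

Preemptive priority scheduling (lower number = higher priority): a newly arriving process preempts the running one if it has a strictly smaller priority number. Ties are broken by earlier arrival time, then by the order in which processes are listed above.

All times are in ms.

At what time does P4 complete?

36

Gantt: | P1 0-2 | idle 2-3 | P2 3-4 | P3 4-14 | P5 14-22 | P4 22-36 |
Completion: P1=2  P2=4  P3=14  P4=36  P5=22
Turnaround (C−A): P1=2  P2=1  P3=11  P4=32  P5=16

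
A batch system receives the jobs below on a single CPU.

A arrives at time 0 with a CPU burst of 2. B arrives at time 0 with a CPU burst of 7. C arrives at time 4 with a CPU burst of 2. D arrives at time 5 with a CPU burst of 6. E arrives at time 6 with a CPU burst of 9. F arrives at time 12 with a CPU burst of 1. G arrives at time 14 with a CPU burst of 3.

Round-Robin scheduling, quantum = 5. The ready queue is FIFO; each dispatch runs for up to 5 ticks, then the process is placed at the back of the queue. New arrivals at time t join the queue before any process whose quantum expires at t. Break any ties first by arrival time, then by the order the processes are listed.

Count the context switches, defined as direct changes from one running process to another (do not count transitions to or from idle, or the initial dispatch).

9

Schedule: | A 0-2 | B 2-7 | C 7-9 | D 9-14 | E 14-19 | B 19-21 | F 21-22 | G 22-25 | D 25-26 | E 26-30 |
Completion: A=2  B=21  C=9  D=26  E=30  F=22  G=25
Turnaround (C−A): A=2  B=21  C=5  D=21  E=24  F=10  G=11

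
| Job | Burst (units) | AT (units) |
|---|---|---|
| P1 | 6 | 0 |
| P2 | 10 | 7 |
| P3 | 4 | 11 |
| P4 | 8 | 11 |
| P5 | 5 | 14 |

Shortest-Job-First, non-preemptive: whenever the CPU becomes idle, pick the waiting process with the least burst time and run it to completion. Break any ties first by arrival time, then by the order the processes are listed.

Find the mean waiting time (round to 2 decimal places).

5.60

Gantt: | P1 0-6 | idle 6-7 | P2 7-17 | P3 17-21 | P5 21-26 | P4 26-34 |
Completion: P1=6  P2=17  P3=21  P4=34  P5=26
Turnaround (C−A): P1=6  P2=10  P3=10  P4=23  P5=12
Waiting times: P1=0, P2=0, P3=6, P4=15, P5=7
Average waiting = (0+0+6+15+7) / 5 = 28/5 = 5.60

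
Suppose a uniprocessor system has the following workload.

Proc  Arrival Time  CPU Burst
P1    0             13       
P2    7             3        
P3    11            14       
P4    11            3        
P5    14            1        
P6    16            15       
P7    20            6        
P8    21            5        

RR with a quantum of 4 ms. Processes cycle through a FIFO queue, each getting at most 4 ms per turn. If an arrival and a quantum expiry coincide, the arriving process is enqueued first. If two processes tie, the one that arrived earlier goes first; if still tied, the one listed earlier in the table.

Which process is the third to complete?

Timeline: | P1 0-8 | P2 8-11 | P1 11-15 | P3 15-19 | P4 19-22 | P5 22-23 | P1 23-24 | P6 24-28 | P3 28-32 | P7 32-36 | P8 36-40 | P6 40-44 | P3 44-48 | P7 48-50 | P8 50-51 | P6 51-55 | P3 55-57 | P6 57-60 |
Completion: P1=24  P2=11  P3=57  P4=22  P5=23  P6=60  P7=50  P8=51
Turnaround (C−A): P1=24  P2=4  P3=46  P4=11  P5=9  P6=44  P7=30  P8=30
Finish order: P2 → P4 → P5 → P1 → P7 → P8 → P3 → P6

P5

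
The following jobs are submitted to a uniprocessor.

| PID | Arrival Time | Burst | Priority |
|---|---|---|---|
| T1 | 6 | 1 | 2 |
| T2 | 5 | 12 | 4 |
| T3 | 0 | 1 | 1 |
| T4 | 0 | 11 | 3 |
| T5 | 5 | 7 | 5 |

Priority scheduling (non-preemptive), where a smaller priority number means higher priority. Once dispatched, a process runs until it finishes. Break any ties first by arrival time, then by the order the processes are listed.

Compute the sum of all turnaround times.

Timeline: | T3 0-1 | T4 1-12 | T1 12-13 | T2 13-25 | T5 25-32 |
Completion: T1=13  T2=25  T3=1  T4=12  T5=32
Turnaround (C−A): T1=7  T2=20  T3=1  T4=12  T5=27
Turnaround = completion − arrival: T1=7, T2=20, T3=1, T4=12, T5=27
Total turnaround = 7 + 20 + 1 + 12 + 27 = 67

67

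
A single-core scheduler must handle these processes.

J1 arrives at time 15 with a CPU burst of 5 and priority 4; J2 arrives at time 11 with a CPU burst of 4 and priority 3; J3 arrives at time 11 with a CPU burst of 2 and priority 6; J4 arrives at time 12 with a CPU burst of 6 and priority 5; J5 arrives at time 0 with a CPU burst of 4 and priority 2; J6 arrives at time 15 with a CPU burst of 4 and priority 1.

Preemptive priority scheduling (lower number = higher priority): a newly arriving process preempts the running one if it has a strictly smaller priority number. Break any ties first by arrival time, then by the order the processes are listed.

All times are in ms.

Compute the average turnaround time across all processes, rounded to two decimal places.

10.00

Timeline: | J5 0-4 | idle 4-11 | J2 11-15 | J6 15-19 | J1 19-24 | J4 24-30 | J3 30-32 |
Completion: J1=24  J2=15  J3=32  J4=30  J5=4  J6=19
Turnaround (C−A): J1=9  J2=4  J3=21  J4=18  J5=4  J6=4
Turnaround times: J1=9, J2=4, J3=21, J4=18, J5=4, J6=4
Average turnaround = (9+4+21+18+4+4) / 6 = 60/6 = 10.00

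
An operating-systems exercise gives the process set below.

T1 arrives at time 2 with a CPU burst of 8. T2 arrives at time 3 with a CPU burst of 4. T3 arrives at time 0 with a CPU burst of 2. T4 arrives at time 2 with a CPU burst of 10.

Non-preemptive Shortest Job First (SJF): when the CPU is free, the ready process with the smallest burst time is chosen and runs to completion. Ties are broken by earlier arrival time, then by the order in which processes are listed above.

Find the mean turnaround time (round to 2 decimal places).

10.75

Gantt: | T3 0-2 | T1 2-10 | T2 10-14 | T4 14-24 |
Completion: T1=10  T2=14  T3=2  T4=24
Turnaround (C−A): T1=8  T2=11  T3=2  T4=22
Turnaround times: T1=8, T2=11, T3=2, T4=22
Average turnaround = (8+11+2+22) / 4 = 43/4 = 10.75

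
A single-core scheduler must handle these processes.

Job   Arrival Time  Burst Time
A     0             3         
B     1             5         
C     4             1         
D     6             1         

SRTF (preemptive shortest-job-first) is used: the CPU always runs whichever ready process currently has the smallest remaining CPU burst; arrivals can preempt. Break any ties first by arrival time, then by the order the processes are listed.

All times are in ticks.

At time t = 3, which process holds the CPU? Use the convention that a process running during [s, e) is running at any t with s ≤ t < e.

Timeline: | A 0-3 | B 3-4 | C 4-5 | B 5-6 | D 6-7 | B 7-10 |
Completion: A=3  B=10  C=5  D=7
Turnaround (C−A): A=3  B=9  C=1  D=1

B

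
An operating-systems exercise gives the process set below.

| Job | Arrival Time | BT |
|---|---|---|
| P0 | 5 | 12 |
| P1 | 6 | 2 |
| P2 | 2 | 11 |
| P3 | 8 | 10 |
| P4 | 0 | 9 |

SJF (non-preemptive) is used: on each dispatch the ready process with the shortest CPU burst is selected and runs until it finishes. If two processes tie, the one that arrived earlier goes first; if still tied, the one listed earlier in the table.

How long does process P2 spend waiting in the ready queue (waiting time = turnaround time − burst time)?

Timeline: | P4 0-9 | P1 9-11 | P3 11-21 | P2 21-32 | P0 32-44 |
Completion: P0=44  P1=11  P2=32  P3=21  P4=9
Waiting(P2) = turnaround − burst = 30 − 11 = 19

19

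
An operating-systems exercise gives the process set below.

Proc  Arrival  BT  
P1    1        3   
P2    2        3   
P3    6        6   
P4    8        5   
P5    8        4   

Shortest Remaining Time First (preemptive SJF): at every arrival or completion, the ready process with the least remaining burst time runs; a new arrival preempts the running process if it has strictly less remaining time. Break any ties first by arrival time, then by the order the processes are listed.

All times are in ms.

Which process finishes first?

Timeline: | idle 0-1 | P1 1-4 | P2 4-7 | P3 7-8 | P5 8-12 | P3 12-17 | P4 17-22 |
Completion: P1=4  P2=7  P3=17  P4=22  P5=12
Turnaround (C−A): P1=3  P2=5  P3=11  P4=14  P5=4
Finish order: P1 → P2 → P5 → P3 → P4

P1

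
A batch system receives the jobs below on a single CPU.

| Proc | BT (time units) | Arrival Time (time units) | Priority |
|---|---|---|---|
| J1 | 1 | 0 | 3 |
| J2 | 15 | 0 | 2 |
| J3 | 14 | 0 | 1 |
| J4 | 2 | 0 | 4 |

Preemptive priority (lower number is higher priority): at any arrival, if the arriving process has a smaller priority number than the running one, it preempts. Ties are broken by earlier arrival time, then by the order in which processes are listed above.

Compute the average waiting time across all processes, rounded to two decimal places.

18.25

Schedule: | J3 0-14 | J2 14-29 | J1 29-30 | J4 30-32 |
Completion: J1=30  J2=29  J3=14  J4=32
Turnaround (C−A): J1=30  J2=29  J3=14  J4=32
Waiting times: J1=29, J2=14, J3=0, J4=30
Average waiting = (29+14+0+30) / 4 = 73/4 = 18.25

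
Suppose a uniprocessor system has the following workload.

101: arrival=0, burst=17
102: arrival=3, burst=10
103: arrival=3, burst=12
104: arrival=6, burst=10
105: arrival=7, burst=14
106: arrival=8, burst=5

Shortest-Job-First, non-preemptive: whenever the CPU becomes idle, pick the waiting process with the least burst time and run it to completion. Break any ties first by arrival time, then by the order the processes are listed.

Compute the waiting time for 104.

26

Gantt: | 101 0-17 | 106 17-22 | 102 22-32 | 104 32-42 | 103 42-54 | 105 54-68 |
Completion: 101=17  102=32  103=54  104=42  105=68  106=22
Turnaround (C−A): 101=17  102=29  103=51  104=36  105=61  106=14
Waiting(104) = turnaround − burst = 36 − 10 = 26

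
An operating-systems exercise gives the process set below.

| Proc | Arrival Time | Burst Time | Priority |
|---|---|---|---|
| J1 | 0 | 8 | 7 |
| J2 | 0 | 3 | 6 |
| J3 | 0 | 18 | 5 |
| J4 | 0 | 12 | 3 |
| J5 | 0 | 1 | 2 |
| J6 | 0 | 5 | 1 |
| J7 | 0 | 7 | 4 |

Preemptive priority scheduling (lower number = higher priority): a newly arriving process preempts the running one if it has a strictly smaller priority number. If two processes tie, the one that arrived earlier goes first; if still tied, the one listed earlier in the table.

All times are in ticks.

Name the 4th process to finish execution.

Gantt: | J6 0-5 | J5 5-6 | J4 6-18 | J7 18-25 | J3 25-43 | J2 43-46 | J1 46-54 |
Completion: J1=54  J2=46  J3=43  J4=18  J5=6  J6=5  J7=25
Turnaround (C−A): J1=54  J2=46  J3=43  J4=18  J5=6  J6=5  J7=25
Finish order: J6 → J5 → J4 → J7 → J3 → J2 → J1

J7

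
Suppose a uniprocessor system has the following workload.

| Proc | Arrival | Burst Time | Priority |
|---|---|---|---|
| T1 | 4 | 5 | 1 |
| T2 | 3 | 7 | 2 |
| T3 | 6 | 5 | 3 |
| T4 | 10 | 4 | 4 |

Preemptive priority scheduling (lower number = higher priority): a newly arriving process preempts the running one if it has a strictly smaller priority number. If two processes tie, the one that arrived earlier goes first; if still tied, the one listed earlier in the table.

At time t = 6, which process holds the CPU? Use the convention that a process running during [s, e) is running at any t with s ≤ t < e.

T1

Timeline: | idle 0-3 | T2 3-4 | T1 4-9 | T2 9-15 | T3 15-20 | T4 20-24 |
Completion: T1=9  T2=15  T3=20  T4=24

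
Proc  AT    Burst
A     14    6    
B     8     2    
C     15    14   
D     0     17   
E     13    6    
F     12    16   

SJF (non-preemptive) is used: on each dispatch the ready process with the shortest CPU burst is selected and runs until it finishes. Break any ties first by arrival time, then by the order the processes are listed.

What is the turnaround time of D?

17

Gantt: | D 0-17 | B 17-19 | E 19-25 | A 25-31 | C 31-45 | F 45-61 |
Completion: A=31  B=19  C=45  D=17  E=25  F=61
Turnaround(D) = completion − arrival = 17 − 0 = 17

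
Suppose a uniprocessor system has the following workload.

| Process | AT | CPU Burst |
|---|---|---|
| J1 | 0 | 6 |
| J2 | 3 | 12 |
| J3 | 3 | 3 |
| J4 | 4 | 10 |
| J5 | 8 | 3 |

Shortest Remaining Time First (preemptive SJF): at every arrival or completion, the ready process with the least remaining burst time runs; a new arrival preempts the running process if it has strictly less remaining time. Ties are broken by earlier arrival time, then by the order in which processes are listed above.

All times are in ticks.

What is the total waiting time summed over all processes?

Gantt: | J1 0-6 | J3 6-9 | J5 9-12 | J4 12-22 | J2 22-34 |
Completion: J1=6  J2=34  J3=9  J4=22  J5=12
Turnaround (C−A): J1=6  J2=31  J3=6  J4=18  J5=4
Waiting = turnaround − burst: J1=0, J2=19, J3=3, J4=8, J5=1
Total waiting = 0 + 19 + 3 + 8 + 1 = 31

31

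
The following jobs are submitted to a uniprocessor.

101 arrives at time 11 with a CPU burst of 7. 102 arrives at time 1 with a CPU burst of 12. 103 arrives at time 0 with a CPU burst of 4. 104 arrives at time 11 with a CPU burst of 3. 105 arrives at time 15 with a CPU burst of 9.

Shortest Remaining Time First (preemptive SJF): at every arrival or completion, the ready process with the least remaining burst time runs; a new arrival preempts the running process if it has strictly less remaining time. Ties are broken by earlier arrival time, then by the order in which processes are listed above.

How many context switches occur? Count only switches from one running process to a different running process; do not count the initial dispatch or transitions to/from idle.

Schedule: | 103 0-4 | 102 4-11 | 104 11-14 | 102 14-19 | 101 19-26 | 105 26-35 |
Completion: 101=26  102=19  103=4  104=14  105=35
Turnaround (C−A): 101=15  102=18  103=4  104=3  105=20

5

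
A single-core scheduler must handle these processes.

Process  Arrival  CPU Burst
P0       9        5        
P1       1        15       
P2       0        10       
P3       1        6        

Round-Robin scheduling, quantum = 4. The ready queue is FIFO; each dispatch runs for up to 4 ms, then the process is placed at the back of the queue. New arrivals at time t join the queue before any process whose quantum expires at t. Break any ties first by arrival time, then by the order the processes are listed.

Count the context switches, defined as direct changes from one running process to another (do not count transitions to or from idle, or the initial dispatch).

Gantt: | P2 0-4 | P1 4-8 | P3 8-12 | P2 12-16 | P1 16-20 | P0 20-24 | P3 24-26 | P2 26-28 | P1 28-32 | P0 32-33 | P1 33-36 |
Completion: P0=33  P1=36  P2=28  P3=26
Turnaround (C−A): P0=24  P1=35  P2=28  P3=25

10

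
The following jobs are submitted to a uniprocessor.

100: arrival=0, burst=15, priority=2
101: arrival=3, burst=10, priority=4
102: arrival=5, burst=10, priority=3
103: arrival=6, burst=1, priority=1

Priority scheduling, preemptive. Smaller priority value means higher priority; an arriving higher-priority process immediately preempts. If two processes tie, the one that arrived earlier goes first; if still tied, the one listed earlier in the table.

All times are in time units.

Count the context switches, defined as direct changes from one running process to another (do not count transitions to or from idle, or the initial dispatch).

Schedule: | 100 0-6 | 103 6-7 | 100 7-16 | 102 16-26 | 101 26-36 |
Completion: 100=16  101=36  102=26  103=7
Turnaround (C−A): 100=16  101=33  102=21  103=1

4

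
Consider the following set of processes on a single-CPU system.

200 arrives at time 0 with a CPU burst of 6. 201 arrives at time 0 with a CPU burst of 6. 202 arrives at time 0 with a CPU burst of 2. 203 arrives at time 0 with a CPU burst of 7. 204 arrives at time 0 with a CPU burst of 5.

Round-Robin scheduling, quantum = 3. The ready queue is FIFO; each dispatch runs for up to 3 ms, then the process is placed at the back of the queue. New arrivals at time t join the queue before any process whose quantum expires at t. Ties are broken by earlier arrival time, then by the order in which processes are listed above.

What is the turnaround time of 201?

Gantt: | 200 0-3 | 201 3-6 | 202 6-8 | 203 8-11 | 204 11-14 | 200 14-17 | 201 17-20 | 203 20-23 | 204 23-25 | 203 25-26 |
Completion: 200=17  201=20  202=8  203=26  204=25
Turnaround(201) = completion − arrival = 20 − 0 = 20

20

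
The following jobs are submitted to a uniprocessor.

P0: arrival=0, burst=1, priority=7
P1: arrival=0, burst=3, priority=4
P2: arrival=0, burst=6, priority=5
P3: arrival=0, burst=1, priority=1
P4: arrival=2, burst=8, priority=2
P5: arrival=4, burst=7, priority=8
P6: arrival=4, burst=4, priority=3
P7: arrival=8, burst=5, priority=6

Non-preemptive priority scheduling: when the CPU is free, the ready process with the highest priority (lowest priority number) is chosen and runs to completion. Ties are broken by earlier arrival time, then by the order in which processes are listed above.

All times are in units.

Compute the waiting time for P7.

14

Timeline: | P3 0-1 | P1 1-4 | P4 4-12 | P6 12-16 | P2 16-22 | P7 22-27 | P0 27-28 | P5 28-35 |
Completion: P0=28  P1=4  P2=22  P3=1  P4=12  P5=35  P6=16  P7=27
Turnaround (C−A): P0=28  P1=4  P2=22  P3=1  P4=10  P5=31  P6=12  P7=19
Waiting(P7) = turnaround − burst = 19 − 5 = 14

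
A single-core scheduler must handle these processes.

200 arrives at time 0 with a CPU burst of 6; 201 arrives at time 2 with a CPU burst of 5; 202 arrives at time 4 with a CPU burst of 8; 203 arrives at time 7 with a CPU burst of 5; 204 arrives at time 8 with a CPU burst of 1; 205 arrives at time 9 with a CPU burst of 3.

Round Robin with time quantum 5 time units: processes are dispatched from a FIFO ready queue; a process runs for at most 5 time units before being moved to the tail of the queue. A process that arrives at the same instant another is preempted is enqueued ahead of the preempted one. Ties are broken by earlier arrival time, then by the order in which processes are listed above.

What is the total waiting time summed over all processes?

64

Timeline: | 200 0-5 | 201 5-10 | 202 10-15 | 200 15-16 | 203 16-21 | 204 21-22 | 205 22-25 | 202 25-28 |
Completion: 200=16  201=10  202=28  203=21  204=22  205=25
Waiting = turnaround − burst: 200=10, 201=3, 202=16, 203=9, 204=13, 205=13
Total waiting = 10 + 3 + 16 + 9 + 13 + 13 = 64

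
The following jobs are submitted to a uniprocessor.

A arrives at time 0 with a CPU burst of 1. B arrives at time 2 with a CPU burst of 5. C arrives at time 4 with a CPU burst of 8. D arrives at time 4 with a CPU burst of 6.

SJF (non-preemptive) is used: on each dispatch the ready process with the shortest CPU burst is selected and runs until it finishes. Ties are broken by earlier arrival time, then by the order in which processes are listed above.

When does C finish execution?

Timeline: | A 0-1 | idle 1-2 | B 2-7 | D 7-13 | C 13-21 |
Completion: A=1  B=7  C=21  D=13
Turnaround (C−A): A=1  B=5  C=17  D=9

21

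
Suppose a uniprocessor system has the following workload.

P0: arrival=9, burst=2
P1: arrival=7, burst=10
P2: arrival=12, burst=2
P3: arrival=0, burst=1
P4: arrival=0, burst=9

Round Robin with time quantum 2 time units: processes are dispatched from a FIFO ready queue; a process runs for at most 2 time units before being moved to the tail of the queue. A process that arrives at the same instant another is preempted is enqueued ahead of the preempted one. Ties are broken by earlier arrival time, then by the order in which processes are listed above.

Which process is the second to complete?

Timeline: | P3 0-1 | P4 1-7 | P1 7-9 | P4 9-11 | P0 11-13 | P1 13-15 | P4 15-16 | P2 16-18 | P1 18-24 |
Completion: P0=13  P1=24  P2=18  P3=1  P4=16
Finish order: P3 → P0 → P4 → P2 → P1

P0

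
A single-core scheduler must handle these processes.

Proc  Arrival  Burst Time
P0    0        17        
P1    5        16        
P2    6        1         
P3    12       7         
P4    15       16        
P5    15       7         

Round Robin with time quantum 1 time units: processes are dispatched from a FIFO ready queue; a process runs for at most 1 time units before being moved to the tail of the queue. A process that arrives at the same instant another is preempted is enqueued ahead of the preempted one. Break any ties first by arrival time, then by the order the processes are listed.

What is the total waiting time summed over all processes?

Gantt: | P0 0-5 | P1 5-6 | P0 6-7 | P2 7-8 | P1 8-9 | P0 9-10 | P1 10-11 | P0 11-12 | P1 12-13 | P3 13-14 | P0 14-15 | P1 15-16 | P3 16-17 | P4 17-18 | P5 18-19 | P0 19-20 | P1 20-21 | P3 21-22 | P4 22-23 | P5 23-24 | P0 24-25 | P1 25-26 | P3 26-27 | P4 27-28 | P5 28-29 | P0 29-30 | P1 30-31 | P3 31-32 | P4 32-33 | P5 33-34 | P0 34-35 | P1 35-36 | P3 36-37 | P4 37-38 | P5 38-39 | P0 39-40 | P1 40-41 | P3 41-42 | P4 42-43 | P5 43-44 | P0 44-45 | P1 45-46 | P4 46-47 | P5 47-48 | P0 48-49 | P1 49-50 | P4 50-51 | P0 51-52 | P1 52-53 | P4 53-54 | P1 54-55 | P4 55-56 | P1 56-57 | P4 57-58 | P1 58-59 | P4 59-64 |
Completion: P0=52  P1=59  P2=8  P3=42  P4=64  P5=48
Turnaround (C−A): P0=52  P1=54  P2=2  P3=30  P4=49  P5=33
Waiting = turnaround − burst: P0=35, P1=38, P2=1, P3=23, P4=33, P5=26
Total waiting = 35 + 38 + 1 + 23 + 33 + 26 = 156

156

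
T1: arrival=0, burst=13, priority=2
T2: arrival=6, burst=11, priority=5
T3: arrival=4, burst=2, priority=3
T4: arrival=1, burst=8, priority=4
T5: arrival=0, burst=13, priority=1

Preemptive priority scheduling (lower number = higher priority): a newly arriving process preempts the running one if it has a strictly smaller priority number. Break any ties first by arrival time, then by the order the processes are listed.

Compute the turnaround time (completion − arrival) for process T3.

24

Schedule: | T5 0-13 | T1 13-26 | T3 26-28 | T4 28-36 | T2 36-47 |
Completion: T1=26  T2=47  T3=28  T4=36  T5=13
Turnaround (C−A): T1=26  T2=41  T3=24  T4=35  T5=13
Turnaround(T3) = completion − arrival = 28 − 4 = 24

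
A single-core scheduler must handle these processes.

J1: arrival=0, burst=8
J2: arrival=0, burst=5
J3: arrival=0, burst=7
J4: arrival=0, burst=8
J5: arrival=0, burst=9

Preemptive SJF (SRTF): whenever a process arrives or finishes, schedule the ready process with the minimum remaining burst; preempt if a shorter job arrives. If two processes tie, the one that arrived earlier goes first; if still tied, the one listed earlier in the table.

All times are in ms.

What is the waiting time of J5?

Timeline: | J2 0-5 | J3 5-12 | J1 12-20 | J4 20-28 | J5 28-37 |
Completion: J1=20  J2=5  J3=12  J4=28  J5=37
Turnaround (C−A): J1=20  J2=5  J3=12  J4=28  J5=37
Waiting(J5) = turnaround − burst = 37 − 9 = 28

28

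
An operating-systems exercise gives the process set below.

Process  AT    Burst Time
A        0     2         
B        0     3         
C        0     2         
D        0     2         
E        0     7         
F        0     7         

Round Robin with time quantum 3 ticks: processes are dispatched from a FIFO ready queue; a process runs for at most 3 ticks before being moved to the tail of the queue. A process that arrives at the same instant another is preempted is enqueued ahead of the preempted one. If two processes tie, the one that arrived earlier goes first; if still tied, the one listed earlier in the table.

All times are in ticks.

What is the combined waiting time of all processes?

45

Timeline: | A 0-2 | B 2-5 | C 5-7 | D 7-9 | E 9-12 | F 12-15 | E 15-18 | F 18-21 | E 21-22 | F 22-23 |
Completion: A=2  B=5  C=7  D=9  E=22  F=23
Waiting = turnaround − burst: A=0, B=2, C=5, D=7, E=15, F=16
Total waiting = 0 + 2 + 5 + 7 + 15 + 16 = 45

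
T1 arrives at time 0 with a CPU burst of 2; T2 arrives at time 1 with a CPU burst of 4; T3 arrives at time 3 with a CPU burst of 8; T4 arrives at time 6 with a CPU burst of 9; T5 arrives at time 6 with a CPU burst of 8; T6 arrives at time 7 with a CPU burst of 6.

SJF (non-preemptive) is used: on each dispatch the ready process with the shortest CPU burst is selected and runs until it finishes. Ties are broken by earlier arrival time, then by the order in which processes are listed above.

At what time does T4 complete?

Schedule: | T1 0-2 | T2 2-6 | T3 6-14 | T6 14-20 | T5 20-28 | T4 28-37 |
Completion: T1=2  T2=6  T3=14  T4=37  T5=28  T6=20
Turnaround (C−A): T1=2  T2=5  T3=11  T4=31  T5=22  T6=13

37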